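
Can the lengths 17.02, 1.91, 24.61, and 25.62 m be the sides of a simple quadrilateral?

A quadrilateral exists iff every side is shorter than the sum of the others — equivalently, the longest side is less than the sum of the rest.
Longest side 25.62 < 43.54 (sum of the remaining 3), so yes.

Yes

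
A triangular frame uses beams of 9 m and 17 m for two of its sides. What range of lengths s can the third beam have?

8 < s < 26

By the triangle inequality, s must be less than 9 + 17 = 26 and greater than |9 − 17| = 8.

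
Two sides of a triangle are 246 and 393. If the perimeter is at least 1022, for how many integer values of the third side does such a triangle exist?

256

Triangle inequality: 147 < x < 639. Perimeter ≥ 1022 gives x ≥ 1022 − 246 − 393 = 383.
So 383 ≤ x < 639; integers 383 through 638: 256 values.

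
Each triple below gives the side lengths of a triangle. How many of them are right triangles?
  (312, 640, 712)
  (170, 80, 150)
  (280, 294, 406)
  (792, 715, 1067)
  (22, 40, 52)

4

(312,640,712): 312²+640² = 506944 = 712² → right
(170,80,150): 80²+150² = 28900 = 170² → right
(280,294,406): 280²+294² = 164836 = 406² → right
(792,715,1067): 715²+792² = 1138489 = 1067² → right
(22,40,52): 22²+40² = 2084 < 2704 = 52² → obtuse
4 of the 5 are right.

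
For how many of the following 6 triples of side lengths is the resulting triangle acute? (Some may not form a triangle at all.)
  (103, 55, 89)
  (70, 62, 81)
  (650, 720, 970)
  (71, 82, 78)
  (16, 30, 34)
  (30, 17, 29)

(103,55,89): 55²+89² = 10946 > 10609 = 103² → acute
(70,62,81): 62²+70² = 8744 > 6561 = 81² → acute
(650,720,970): 650²+720² = 940900 = 970² → right
(71,82,78): 71²+78² = 11125 > 6724 = 82² → acute
(16,30,34): 16²+30² = 1156 = 34² → right
(30,17,29): 17²+29² = 1130 > 900 = 30² → acute
4 of the 6 are acute.

4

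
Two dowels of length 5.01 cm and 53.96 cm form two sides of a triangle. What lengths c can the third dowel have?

48.95 < c < 58.97 (cm)

By the triangle inequality, c must be less than 5.01 + 53.96 = 58.97 and greater than |5.01 − 53.96| = 48.95.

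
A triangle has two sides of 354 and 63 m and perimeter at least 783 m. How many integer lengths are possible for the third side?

51

Triangle inequality: 291 < x < 417. Perimeter ≥ 783 gives x ≥ 783 − 354 − 63 = 366.
So 366 ≤ x < 417; integers 366 through 416: 51 values.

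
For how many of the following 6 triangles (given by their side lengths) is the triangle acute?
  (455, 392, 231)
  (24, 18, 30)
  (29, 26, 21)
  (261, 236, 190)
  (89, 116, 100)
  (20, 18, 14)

(455,392,231): 231²+392² = 207025 = 455² → right
(24,18,30): 18²+24² = 900 = 30² → right
(29,26,21): 21²+26² = 1117 > 841 = 29² → acute
(261,236,190): 190²+236² = 91796 > 68121 = 261² → acute
(89,116,100): 89²+100² = 17921 > 13456 = 116² → acute
(20,18,14): 14²+18² = 520 > 400 = 20² → acute
4 of the 6 are acute.

4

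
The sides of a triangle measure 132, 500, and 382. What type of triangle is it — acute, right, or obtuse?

Compare the square of the longest side to the sum of squares of the other two: 132² + 382² = 163348 < 250000 = 500².

obtuse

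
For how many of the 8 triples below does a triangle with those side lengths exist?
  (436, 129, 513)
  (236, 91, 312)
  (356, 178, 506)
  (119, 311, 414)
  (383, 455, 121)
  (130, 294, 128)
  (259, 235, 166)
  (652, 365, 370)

(129,436,513): 129+436 > 513 → valid
(91,236,312): 91+236 > 312 → valid
(178,356,506): 178+356 > 506 → valid
(119,311,414): 119+311 > 414 → valid
(121,383,455): 121+383 > 455 → valid
(128,130,294): 128+130 ≤ 294 → not valid
(166,235,259): 166+235 > 259 → valid
(365,370,652): 365+370 > 652 → valid
7 of the 8 triples form a triangle.

7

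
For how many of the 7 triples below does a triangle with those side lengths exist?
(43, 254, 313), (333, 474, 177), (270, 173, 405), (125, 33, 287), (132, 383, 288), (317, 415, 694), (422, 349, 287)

5

(43,254,313): 43+254 ≤ 313 → not valid
(177,333,474): 177+333 > 474 → valid
(173,270,405): 173+270 > 405 → valid
(33,125,287): 33+125 ≤ 287 → not valid
(132,288,383): 132+288 > 383 → valid
(317,415,694): 317+415 > 694 → valid
(287,349,422): 287+349 > 422 → valid
5 of the 7 triples form a triangle.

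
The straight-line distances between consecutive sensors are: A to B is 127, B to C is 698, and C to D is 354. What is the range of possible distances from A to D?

The maximum is all hops collinear in one direction: 127 + 698 + 354 = 1179.
The longest hop is 698; the others sum to 481. Folding the others back against it leaves at least 698 − 481 = 217.

217 ≤ AD ≤ 1179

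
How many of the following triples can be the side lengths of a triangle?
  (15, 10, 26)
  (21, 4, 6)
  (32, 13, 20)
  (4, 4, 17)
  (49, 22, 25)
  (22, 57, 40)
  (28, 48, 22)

3

(10,15,26): 10+15 ≤ 26 → not valid
(4,6,21): 4+6 ≤ 21 → not valid
(13,20,32): 13+20 > 32 → valid
(4,4,17): 4+4 ≤ 17 → not valid
(22,25,49): 22+25 ≤ 49 → not valid
(22,40,57): 22+40 > 57 → valid
(22,28,48): 22+28 > 48 → valid
3 of the 7 triples form a triangle.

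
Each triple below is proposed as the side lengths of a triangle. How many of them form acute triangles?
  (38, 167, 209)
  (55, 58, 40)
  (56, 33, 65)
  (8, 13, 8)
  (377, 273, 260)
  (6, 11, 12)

2

(38,167,209): 38+167 ≤ 209, not a triangle
(55,58,40): 40²+55² = 4625 > 3364 = 58² → acute
(56,33,65): 33²+56² = 4225 = 65² → right
(8,13,8): 8²+8² = 128 < 169 = 13² → obtuse
(377,273,260): 260²+273² = 142129 = 377² → right
(6,11,12): 6²+11² = 157 > 144 = 12² → acute
2 of the 6 are acute.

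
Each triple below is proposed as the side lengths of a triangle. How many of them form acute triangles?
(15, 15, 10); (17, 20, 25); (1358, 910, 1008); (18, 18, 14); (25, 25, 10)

(15,15,10): 10²+15² = 325 > 225 = 15² → acute
(17,20,25): 17²+20² = 689 > 625 = 25² → acute
(1358,910,1008): 910²+1008² = 1844164 = 1358² → right
(18,18,14): 14²+18² = 520 > 324 = 18² → acute
(25,25,10): 10²+25² = 725 > 625 = 25² → acute
4 of the 5 are acute.

4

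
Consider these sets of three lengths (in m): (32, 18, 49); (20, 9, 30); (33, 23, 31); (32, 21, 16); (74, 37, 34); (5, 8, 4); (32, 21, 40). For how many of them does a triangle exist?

(18,32,49): 18+32 > 49 → valid
(9,20,30): 9+20 ≤ 30 → not valid
(23,31,33): 23+31 > 33 → valid
(16,21,32): 16+21 > 32 → valid
(34,37,74): 34+37 ≤ 74 → not valid
(4,5,8): 4+5 > 8 → valid
(21,32,40): 21+32 > 40 → valid
5 of the 7 triples form a triangle.

5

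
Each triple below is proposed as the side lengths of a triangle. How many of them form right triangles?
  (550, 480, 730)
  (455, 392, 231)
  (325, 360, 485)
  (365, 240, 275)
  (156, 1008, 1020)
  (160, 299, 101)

5

(550,480,730): 480²+550² = 532900 = 730² → right
(455,392,231): 231²+392² = 207025 = 455² → right
(325,360,485): 325²+360² = 235225 = 485² → right
(365,240,275): 240²+275² = 133225 = 365² → right
(156,1008,1020): 156²+1008² = 1040400 = 1020² → right
(160,299,101): 101+160 ≤ 299, not a triangle
5 of the 6 are right.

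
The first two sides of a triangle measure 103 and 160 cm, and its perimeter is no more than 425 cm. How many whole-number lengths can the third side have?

105

Triangle inequality: 57 < x < 263. Perimeter ≤ 425 gives x ≤ 425 − 103 − 160 = 162.
So 57 < x ≤ 162; integers 58 through 162: 105 values.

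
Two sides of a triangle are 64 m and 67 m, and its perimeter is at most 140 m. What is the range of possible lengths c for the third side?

Triangle inequality alone gives 3 < c < 131.
The perimeter condition gives c ≤ 140 − 64 − 67 = 9.
Intersecting the two: 3 < c ≤ 9.

3 < c ≤ 9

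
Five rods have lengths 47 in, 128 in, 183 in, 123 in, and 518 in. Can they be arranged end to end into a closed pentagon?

For a pentagon, each side must be shorter than the sum of the others.
Here the longest side is 518, but the remaining 4 sides sum to only 481.

No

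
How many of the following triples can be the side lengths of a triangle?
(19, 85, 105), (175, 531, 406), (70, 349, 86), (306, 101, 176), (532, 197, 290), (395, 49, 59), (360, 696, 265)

(19,85,105): 19+85 ≤ 105 → not valid
(175,406,531): 175+406 > 531 → valid
(70,86,349): 70+86 ≤ 349 → not valid
(101,176,306): 101+176 ≤ 306 → not valid
(197,290,532): 197+290 ≤ 532 → not valid
(49,59,395): 49+59 ≤ 395 → not valid
(265,360,696): 265+360 ≤ 696 → not valid
1 of the 7 triples forms a triangle.

1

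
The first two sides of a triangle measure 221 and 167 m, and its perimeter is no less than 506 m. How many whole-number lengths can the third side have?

270

Triangle inequality: 54 < x < 388. Perimeter ≥ 506 gives x ≥ 506 − 221 − 167 = 118.
So 118 ≤ x < 388; integers 118 through 387: 270 values.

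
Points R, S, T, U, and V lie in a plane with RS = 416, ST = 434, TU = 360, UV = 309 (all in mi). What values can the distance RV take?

The maximum is all hops collinear in one direction: 416 + 434 + 360 + 309 = 1519.
The longest hop is 434; the others sum to 1085. Since 434 ≤ 1085, the path can fold back on itself completely, so the minimum distance is 0.

0 ≤ RV ≤ 1519 mi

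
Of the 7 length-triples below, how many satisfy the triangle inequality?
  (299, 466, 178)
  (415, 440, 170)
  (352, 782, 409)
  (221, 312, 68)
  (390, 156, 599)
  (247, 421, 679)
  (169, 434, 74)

(178,299,466): 178+299 > 466 → valid
(170,415,440): 170+415 > 440 → valid
(352,409,782): 352+409 ≤ 782 → not valid
(68,221,312): 68+221 ≤ 312 → not valid
(156,390,599): 156+390 ≤ 599 → not valid
(247,421,679): 247+421 ≤ 679 → not valid
(74,169,434): 74+169 ≤ 434 → not valid
2 of the 7 triples form a triangle.

2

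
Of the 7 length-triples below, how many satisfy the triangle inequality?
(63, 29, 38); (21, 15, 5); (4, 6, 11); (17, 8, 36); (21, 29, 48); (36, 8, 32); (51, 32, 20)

(29,38,63): 29+38 > 63 → valid
(5,15,21): 5+15 ≤ 21 → not valid
(4,6,11): 4+6 ≤ 11 → not valid
(8,17,36): 8+17 ≤ 36 → not valid
(21,29,48): 21+29 > 48 → valid
(8,32,36): 8+32 > 36 → valid
(20,32,51): 20+32 > 51 → valid
4 of the 7 triples form a triangle.

4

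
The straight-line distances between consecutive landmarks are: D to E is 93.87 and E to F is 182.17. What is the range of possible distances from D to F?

By the triangle inequality, |93.87 − 182.17| ≤ DF ≤ 93.87 + 182.17.

88.30 ≤ DF ≤ 276.04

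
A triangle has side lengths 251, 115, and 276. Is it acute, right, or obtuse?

acute

Compare the square of the longest side to the sum of squares of the other two: 115² + 251² = 76226 > 76176 = 276².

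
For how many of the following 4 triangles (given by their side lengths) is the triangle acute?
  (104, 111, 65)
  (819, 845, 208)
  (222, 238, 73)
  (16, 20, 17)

2

(104,111,65): 65²+104² = 15041 > 12321 = 111² → acute
(819,845,208): 208²+819² = 714025 = 845² → right
(222,238,73): 73²+222² = 54613 < 56644 = 238² → obtuse
(16,20,17): 16²+17² = 545 > 400 = 20² → acute
2 of the 4 are acute.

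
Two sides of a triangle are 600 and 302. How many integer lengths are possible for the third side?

603

The third side lies in the open interval (298, 902).
Integers from 299 to 901 inclusive: 901 − 299 + 1 = 603.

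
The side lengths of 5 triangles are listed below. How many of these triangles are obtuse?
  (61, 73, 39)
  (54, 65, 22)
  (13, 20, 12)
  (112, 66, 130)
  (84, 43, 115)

(61,73,39): 39²+61² = 5242 < 5329 = 73² → obtuse
(54,65,22): 22²+54² = 3400 < 4225 = 65² → obtuse
(13,20,12): 12²+13² = 313 < 400 = 20² → obtuse
(112,66,130): 66²+112² = 16900 = 130² → right
(84,43,115): 43²+84² = 8905 < 13225 = 115² → obtuse
4 of the 5 are obtuse.

4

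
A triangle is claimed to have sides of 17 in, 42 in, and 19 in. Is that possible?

No

The longest side is 42, but the other two sum to only 36.
36 < 42, so the triangle inequality fails.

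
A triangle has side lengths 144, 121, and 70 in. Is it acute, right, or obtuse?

obtuse

Compare the square of the longest side to the sum of squares of the other two: 70² + 121² = 19541 < 20736 = 144².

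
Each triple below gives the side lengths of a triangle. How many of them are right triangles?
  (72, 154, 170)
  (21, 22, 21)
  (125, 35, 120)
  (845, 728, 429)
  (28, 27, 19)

(72,154,170): 72²+154² = 28900 = 170² → right
(21,22,21): 21²+21² = 882 > 484 = 22² → acute
(125,35,120): 35²+120² = 15625 = 125² → right
(845,728,429): 429²+728² = 714025 = 845² → right
(28,27,19): 19²+27² = 1090 > 784 = 28² → acute
3 of the 5 are right.

3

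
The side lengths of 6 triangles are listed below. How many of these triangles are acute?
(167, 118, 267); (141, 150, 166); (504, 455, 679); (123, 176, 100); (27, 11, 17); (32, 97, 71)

1

(167,118,267): 118²+167² = 41813 < 71289 = 267² → obtuse
(141,150,166): 141²+150² = 42381 > 27556 = 166² → acute
(504,455,679): 455²+504² = 461041 = 679² → right
(123,176,100): 100²+123² = 25129 < 30976 = 176² → obtuse
(27,11,17): 11²+17² = 410 < 729 = 27² → obtuse
(32,97,71): 32²+71² = 6065 < 9409 = 97² → obtuse
1 of the 6 is acute.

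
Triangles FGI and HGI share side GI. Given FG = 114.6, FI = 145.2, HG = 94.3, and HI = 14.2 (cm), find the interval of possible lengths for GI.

80.1 < GI < 108.5

From triangle FGI: |114.6 − 145.2| < GI < 114.6 + 145.2, i.e. 30.6 < GI < 259.8.
From triangle HGI: 80.1 < GI < 108.5.
Both must hold, so GI lies in the intersection.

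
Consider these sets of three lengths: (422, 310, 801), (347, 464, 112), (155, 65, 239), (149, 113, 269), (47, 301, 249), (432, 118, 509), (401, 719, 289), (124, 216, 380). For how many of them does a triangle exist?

1

(310,422,801): 310+422 ≤ 801 → not valid
(112,347,464): 112+347 ≤ 464 → not valid
(65,155,239): 65+155 ≤ 239 → not valid
(113,149,269): 113+149 ≤ 269 → not valid
(47,249,301): 47+249 ≤ 301 → not valid
(118,432,509): 118+432 > 509 → valid
(289,401,719): 289+401 ≤ 719 → not valid
(124,216,380): 124+216 ≤ 380 → not valid
1 of the 8 triples forms a triangle.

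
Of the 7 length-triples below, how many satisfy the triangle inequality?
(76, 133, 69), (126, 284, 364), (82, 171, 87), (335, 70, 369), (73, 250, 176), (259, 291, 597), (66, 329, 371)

4

(69,76,133): 69+76 > 133 → valid
(126,284,364): 126+284 > 364 → valid
(82,87,171): 82+87 ≤ 171 → not valid
(70,335,369): 70+335 > 369 → valid
(73,176,250): 73+176 ≤ 250 → not valid
(259,291,597): 259+291 ≤ 597 → not valid
(66,329,371): 66+329 > 371 → valid
4 of the 7 triples form a triangle.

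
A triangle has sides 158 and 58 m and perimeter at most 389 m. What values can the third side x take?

100 < x ≤ 173 m

Triangle inequality alone gives 100 < x < 216.
The perimeter condition gives x ≤ 389 − 158 − 58 = 173.
Intersecting the two: 100 < x ≤ 173.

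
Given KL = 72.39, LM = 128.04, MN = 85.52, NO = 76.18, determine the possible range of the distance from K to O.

The maximum is all hops collinear in one direction: 72.39 + 128.04 + 85.52 + 76.18 = 362.13.
The longest hop is 128.04; the others sum to 234.09. Since 128.04 ≤ 234.09, the path can fold back on itself completely, so the minimum distance is 0.

0 ≤ KO ≤ 362.13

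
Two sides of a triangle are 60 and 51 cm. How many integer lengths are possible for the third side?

101

The third side lies in the open interval (9, 111).
Integers from 10 to 110 inclusive: 110 − 10 + 1 = 101.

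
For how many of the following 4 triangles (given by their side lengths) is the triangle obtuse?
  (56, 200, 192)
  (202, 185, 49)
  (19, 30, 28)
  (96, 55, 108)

1

(56,200,192): 56²+192² = 40000 = 200² → right
(202,185,49): 49²+185² = 36626 < 40804 = 202² → obtuse
(19,30,28): 19²+28² = 1145 > 900 = 30² → acute
(96,55,108): 55²+96² = 12241 > 11664 = 108² → acute
1 of the 4 is obtuse.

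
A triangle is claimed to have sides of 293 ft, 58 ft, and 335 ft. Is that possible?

Yes

The longest side is 335, and the other two sum to 351.
Since 351 > 335, the triangle inequality holds.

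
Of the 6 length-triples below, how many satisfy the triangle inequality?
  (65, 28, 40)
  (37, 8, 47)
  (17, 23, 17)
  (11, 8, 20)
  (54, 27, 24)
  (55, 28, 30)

(28,40,65): 28+40 > 65 → valid
(8,37,47): 8+37 ≤ 47 → not valid
(17,17,23): 17+17 > 23 → valid
(8,11,20): 8+11 ≤ 20 → not valid
(24,27,54): 24+27 ≤ 54 → not valid
(28,30,55): 28+30 > 55 → valid
3 of the 6 triples form a triangle.

3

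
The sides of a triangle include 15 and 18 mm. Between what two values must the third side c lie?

3 < c < 33 (mm)

By the triangle inequality, c must be less than 15 + 18 = 33 and greater than |15 − 18| = 3.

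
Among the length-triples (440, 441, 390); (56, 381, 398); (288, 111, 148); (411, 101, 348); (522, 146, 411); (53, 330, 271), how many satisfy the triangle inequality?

4

(390,440,441): 390+440 > 441 → valid
(56,381,398): 56+381 > 398 → valid
(111,148,288): 111+148 ≤ 288 → not valid
(101,348,411): 101+348 > 411 → valid
(146,411,522): 146+411 > 522 → valid
(53,271,330): 53+271 ≤ 330 → not valid
4 of the 6 triples form a triangle.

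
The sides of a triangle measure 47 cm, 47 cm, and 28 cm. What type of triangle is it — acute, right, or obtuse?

acute

Compare the square of the longest side to the sum of squares of the other two: 28² + 47² = 2993 > 2209 = 47².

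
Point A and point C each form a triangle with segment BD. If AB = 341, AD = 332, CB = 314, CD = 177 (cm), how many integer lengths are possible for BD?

From triangle ABD: 9 < BD < 673.
From triangle CBD: 137 < BD < 491.
Intersection: 137 < BD < 491, so integers 138 through 490: 353 values.

353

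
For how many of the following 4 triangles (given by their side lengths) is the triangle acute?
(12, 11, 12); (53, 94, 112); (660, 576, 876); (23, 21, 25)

(12,11,12): 11²+12² = 265 > 144 = 12² → acute
(53,94,112): 53²+94² = 11645 < 12544 = 112² → obtuse
(660,576,876): 576²+660² = 767376 = 876² → right
(23,21,25): 21²+23² = 970 > 625 = 25² → acute
2 of the 4 are acute.

2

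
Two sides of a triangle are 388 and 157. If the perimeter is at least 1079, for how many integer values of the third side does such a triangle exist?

11

Triangle inequality: 231 < x < 545. Perimeter ≥ 1079 gives x ≥ 1079 − 388 − 157 = 534.
So 534 ≤ x < 545; integers 534 through 544: 11 values.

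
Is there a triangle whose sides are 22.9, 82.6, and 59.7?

No

The two shorter sides sum to 82.6, exactly equal to the longest side 82.6.
That gives only a degenerate (flat) triangle — the inequality must be strict.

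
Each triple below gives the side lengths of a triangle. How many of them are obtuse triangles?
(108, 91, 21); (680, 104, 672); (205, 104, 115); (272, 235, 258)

(108,91,21): 21²+91² = 8722 < 11664 = 108² → obtuse
(680,104,672): 104²+672² = 462400 = 680² → right
(205,104,115): 104²+115² = 24041 < 42025 = 205² → obtuse
(272,235,258): 235²+258² = 121789 > 73984 = 272² → acute
2 of the 4 are obtuse.

2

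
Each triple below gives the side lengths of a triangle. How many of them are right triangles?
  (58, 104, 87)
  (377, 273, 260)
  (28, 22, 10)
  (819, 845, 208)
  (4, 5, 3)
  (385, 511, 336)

4

(58,104,87): 58²+87² = 10933 > 10816 = 104² → acute
(377,273,260): 260²+273² = 142129 = 377² → right
(28,22,10): 10²+22² = 584 < 784 = 28² → obtuse
(819,845,208): 208²+819² = 714025 = 845² → right
(4,5,3): 3²+4² = 25 = 5² → right
(385,511,336): 336²+385² = 261121 = 511² → right
4 of the 6 are right.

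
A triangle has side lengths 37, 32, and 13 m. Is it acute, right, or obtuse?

Compare the square of the longest side to the sum of squares of the other two: 13² + 32² = 1193 < 1369 = 37².

obtuse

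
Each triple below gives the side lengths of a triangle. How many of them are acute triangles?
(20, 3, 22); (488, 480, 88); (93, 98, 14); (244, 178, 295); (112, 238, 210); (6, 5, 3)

(20,3,22): 3²+20² = 409 < 484 = 22² → obtuse
(488,480,88): 88²+480² = 238144 = 488² → right
(93,98,14): 14²+93² = 8845 < 9604 = 98² → obtuse
(244,178,295): 178²+244² = 91220 > 87025 = 295² → acute
(112,238,210): 112²+210² = 56644 = 238² → right
(6,5,3): 3²+5² = 34 < 36 = 6² → obtuse
1 of the 6 is acute.

1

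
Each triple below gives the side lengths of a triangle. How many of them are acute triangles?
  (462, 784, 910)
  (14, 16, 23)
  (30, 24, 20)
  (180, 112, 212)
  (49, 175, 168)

(462,784,910): 462²+784² = 828100 = 910² → right
(14,16,23): 14²+16² = 452 < 529 = 23² → obtuse
(30,24,20): 20²+24² = 976 > 900 = 30² → acute
(180,112,212): 112²+180² = 44944 = 212² → right
(49,175,168): 49²+168² = 30625 = 175² → right
1 of the 5 is acute.

1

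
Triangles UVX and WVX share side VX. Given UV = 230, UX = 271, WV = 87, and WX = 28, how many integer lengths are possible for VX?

55

From triangle UVX: 41 < VX < 501.
From triangle WVX: 59 < VX < 115.
Intersection: 59 < VX < 115, so integers 60 through 114: 55 values.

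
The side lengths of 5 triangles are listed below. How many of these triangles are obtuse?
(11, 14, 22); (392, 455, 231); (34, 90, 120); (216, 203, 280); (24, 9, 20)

3

(11,14,22): 11²+14² = 317 < 484 = 22² → obtuse
(392,455,231): 231²+392² = 207025 = 455² → right
(34,90,120): 34²+90² = 9256 < 14400 = 120² → obtuse
(216,203,280): 203²+216² = 87865 > 78400 = 280² → acute
(24,9,20): 9²+20² = 481 < 576 = 24² → obtuse
3 of the 5 are obtuse.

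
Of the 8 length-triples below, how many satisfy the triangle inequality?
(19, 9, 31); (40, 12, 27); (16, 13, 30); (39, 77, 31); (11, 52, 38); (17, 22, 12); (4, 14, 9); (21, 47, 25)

(9,19,31): 9+19 ≤ 31 → not valid
(12,27,40): 12+27 ≤ 40 → not valid
(13,16,30): 13+16 ≤ 30 → not valid
(31,39,77): 31+39 ≤ 77 → not valid
(11,38,52): 11+38 ≤ 52 → not valid
(12,17,22): 12+17 > 22 → valid
(4,9,14): 4+9 ≤ 14 → not valid
(21,25,47): 21+25 ≤ 47 → not valid
1 of the 8 triples forms a triangle.

1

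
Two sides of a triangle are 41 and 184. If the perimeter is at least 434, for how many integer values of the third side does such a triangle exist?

16

Triangle inequality: 143 < x < 225. Perimeter ≥ 434 gives x ≥ 434 − 41 − 184 = 209.
So 209 ≤ x < 225; integers 209 through 224: 16 values.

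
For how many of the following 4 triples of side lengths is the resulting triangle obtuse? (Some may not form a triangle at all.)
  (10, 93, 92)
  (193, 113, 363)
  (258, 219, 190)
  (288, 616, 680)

(10,93,92): 10²+92² = 8564 < 8649 = 93² → obtuse
(193,113,363): 113+193 ≤ 363, not a triangle
(258,219,190): 190²+219² = 84061 > 66564 = 258² → acute
(288,616,680): 288²+616² = 462400 = 680² → right
1 of the 4 is obtuse.

1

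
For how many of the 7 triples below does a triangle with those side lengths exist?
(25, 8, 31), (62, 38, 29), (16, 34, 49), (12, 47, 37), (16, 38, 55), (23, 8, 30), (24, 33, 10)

(8,25,31): 8+25 > 31 → valid
(29,38,62): 29+38 > 62 → valid
(16,34,49): 16+34 > 49 → valid
(12,37,47): 12+37 > 47 → valid
(16,38,55): 16+38 ≤ 55 → not valid
(8,23,30): 8+23 > 30 → valid
(10,24,33): 10+24 > 33 → valid
6 of the 7 triples form a triangle.

6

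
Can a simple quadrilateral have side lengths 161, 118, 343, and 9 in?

For a quadrilateral, each side must be shorter than the sum of the others.
Here the longest side is 343, but the remaining 3 sides sum to only 288.

No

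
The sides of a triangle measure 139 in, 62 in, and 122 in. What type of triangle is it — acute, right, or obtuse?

obtuse

Compare the square of the longest side to the sum of squares of the other two: 62² + 122² = 18728 < 19321 = 139².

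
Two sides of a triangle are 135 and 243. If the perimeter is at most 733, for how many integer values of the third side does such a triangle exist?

247

Triangle inequality: 108 < x < 378. Perimeter ≤ 733 gives x ≤ 733 − 135 − 243 = 355.
So 108 < x ≤ 355; integers 109 through 355: 247 values.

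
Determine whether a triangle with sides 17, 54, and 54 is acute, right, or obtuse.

acute

Compare the square of the longest side to the sum of squares of the other two: 17² + 54² = 3205 > 2916 = 54².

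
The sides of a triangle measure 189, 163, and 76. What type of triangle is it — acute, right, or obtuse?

obtuse

Compare the square of the longest side to the sum of squares of the other two: 76² + 163² = 32345 < 35721 = 189².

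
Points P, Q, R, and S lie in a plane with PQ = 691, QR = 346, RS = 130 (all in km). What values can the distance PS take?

The maximum is all hops collinear in one direction: 691 + 346 + 130 = 1167.
The longest hop is 691; the others sum to 476. Folding the others back against it leaves at least 691 − 476 = 215.

215 ≤ PS ≤ 1167 km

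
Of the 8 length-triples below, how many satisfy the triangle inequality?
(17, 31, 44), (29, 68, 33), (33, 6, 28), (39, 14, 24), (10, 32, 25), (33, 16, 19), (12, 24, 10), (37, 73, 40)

5

(17,31,44): 17+31 > 44 → valid
(29,33,68): 29+33 ≤ 68 → not valid
(6,28,33): 6+28 > 33 → valid
(14,24,39): 14+24 ≤ 39 → not valid
(10,25,32): 10+25 > 32 → valid
(16,19,33): 16+19 > 33 → valid
(10,12,24): 10+12 ≤ 24 → not valid
(37,40,73): 37+40 > 73 → valid
5 of the 8 triples form a triangle.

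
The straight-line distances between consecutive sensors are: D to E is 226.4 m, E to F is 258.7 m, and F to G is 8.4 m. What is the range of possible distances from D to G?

23.9 ≤ DG ≤ 493.5 m

The maximum is all hops collinear in one direction: 226.4 + 258.7 + 8.4 = 493.5.
The longest hop is 258.7; the others sum to 234.8. Folding the others back against it leaves at least 258.7 − 234.8 = 23.9.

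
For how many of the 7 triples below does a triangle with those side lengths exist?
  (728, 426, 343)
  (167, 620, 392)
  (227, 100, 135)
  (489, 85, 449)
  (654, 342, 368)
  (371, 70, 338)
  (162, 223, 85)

6

(343,426,728): 343+426 > 728 → valid
(167,392,620): 167+392 ≤ 620 → not valid
(100,135,227): 100+135 > 227 → valid
(85,449,489): 85+449 > 489 → valid
(342,368,654): 342+368 > 654 → valid
(70,338,371): 70+338 > 371 → valid
(85,162,223): 85+162 > 223 → valid
6 of the 7 triples form a triangle.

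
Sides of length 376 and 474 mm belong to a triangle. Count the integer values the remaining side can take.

The third side lies in the open interval (98, 850).
Integers from 99 to 849 inclusive: 849 − 99 + 1 = 751.

751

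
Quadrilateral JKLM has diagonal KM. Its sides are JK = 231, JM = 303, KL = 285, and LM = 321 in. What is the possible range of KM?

From triangle JKM: |231 − 303| < KM < 231 + 303, i.e. 72 < KM < 534.
From triangle LKM: 36 < KM < 606.
Both must hold, so KM lies in the intersection.

72 < KM < 534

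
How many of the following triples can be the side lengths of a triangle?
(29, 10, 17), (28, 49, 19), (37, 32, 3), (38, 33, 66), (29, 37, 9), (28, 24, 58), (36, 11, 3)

(10,17,29): 10+17 ≤ 29 → not valid
(19,28,49): 19+28 ≤ 49 → not valid
(3,32,37): 3+32 ≤ 37 → not valid
(33,38,66): 33+38 > 66 → valid
(9,29,37): 9+29 > 37 → valid
(24,28,58): 24+28 ≤ 58 → not valid
(3,11,36): 3+11 ≤ 36 → not valid
2 of the 7 triples form a triangle.

2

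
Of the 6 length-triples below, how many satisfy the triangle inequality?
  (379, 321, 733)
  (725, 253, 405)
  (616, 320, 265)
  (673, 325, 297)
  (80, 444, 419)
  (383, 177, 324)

(321,379,733): 321+379 ≤ 733 → not valid
(253,405,725): 253+405 ≤ 725 → not valid
(265,320,616): 265+320 ≤ 616 → not valid
(297,325,673): 297+325 ≤ 673 → not valid
(80,419,444): 80+419 > 444 → valid
(177,324,383): 177+324 > 383 → valid
2 of the 6 triples form a triangle.

2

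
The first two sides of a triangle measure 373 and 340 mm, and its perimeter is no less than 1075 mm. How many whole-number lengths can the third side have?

351

Triangle inequality: 33 < x < 713. Perimeter ≥ 1075 gives x ≥ 1075 − 373 − 340 = 362.
So 362 ≤ x < 713; integers 362 through 712: 351 values.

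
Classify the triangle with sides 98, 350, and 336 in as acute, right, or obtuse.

Compare the square of the longest side to the sum of squares of the other two: 98² + 336² = 122500 = 350².

right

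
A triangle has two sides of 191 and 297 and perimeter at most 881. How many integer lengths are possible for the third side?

Triangle inequality: 106 < x < 488. Perimeter ≤ 881 gives x ≤ 881 − 191 − 297 = 393.
So 106 < x ≤ 393; integers 107 through 393: 287 values.

287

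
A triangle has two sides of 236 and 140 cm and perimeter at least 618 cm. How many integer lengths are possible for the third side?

Triangle inequality: 96 < x < 376. Perimeter ≥ 618 gives x ≥ 618 − 236 − 140 = 242.
So 242 ≤ x < 376; integers 242 through 375: 134 values.

134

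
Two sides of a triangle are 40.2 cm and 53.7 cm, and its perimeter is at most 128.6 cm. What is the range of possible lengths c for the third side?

Triangle inequality alone gives 13.5 < c < 93.9.
The perimeter condition gives c ≤ 128.6 − 40.2 − 53.7 = 34.7.
Intersecting the two: 13.5 < c ≤ 34.7.

13.5 < c ≤ 34.7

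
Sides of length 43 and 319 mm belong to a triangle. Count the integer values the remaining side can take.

85

The third side lies in the open interval (276, 362).
Integers from 277 to 361 inclusive: 361 − 277 + 1 = 85.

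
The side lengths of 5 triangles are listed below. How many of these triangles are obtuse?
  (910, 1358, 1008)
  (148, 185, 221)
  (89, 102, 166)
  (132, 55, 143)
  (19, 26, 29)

1

(910,1358,1008): 910²+1008² = 1844164 = 1358² → right
(148,185,221): 148²+185² = 56129 > 48841 = 221² → acute
(89,102,166): 89²+102² = 18325 < 27556 = 166² → obtuse
(132,55,143): 55²+132² = 20449 = 143² → right
(19,26,29): 19²+26² = 1037 > 841 = 29² → acute
1 of the 5 is obtuse.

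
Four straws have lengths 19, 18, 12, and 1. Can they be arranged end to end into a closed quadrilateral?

A quadrilateral exists iff every side is shorter than the sum of the others — equivalently, the longest side is less than the sum of the rest.
Longest side 19 < 31 (sum of the remaining 3), so yes.

Yes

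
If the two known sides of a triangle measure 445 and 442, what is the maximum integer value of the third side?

886

The third side must be strictly less than 445 + 442 = 887.
The largest integer below 887 is 886.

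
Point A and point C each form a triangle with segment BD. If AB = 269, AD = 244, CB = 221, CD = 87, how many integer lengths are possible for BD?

From triangle ABD: 25 < BD < 513.
From triangle CBD: 134 < BD < 308.
Intersection: 134 < BD < 308, so integers 135 through 307: 173 values.

173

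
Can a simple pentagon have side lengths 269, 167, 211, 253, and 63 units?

Yes

A pentagon exists iff every side is shorter than the sum of the others — equivalently, the longest side is less than the sum of the rest.
Longest side 269 < 694 (sum of the remaining 4), so yes.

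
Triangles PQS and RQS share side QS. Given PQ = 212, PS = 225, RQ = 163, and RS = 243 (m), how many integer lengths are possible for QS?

From triangle PQS: 13 < QS < 437.
From triangle RQS: 80 < QS < 406.
Intersection: 80 < QS < 406, so integers 81 through 405: 325 values.

325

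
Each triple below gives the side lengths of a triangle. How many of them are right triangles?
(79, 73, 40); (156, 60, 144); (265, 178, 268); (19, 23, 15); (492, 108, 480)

(79,73,40): 40²+73² = 6929 > 6241 = 79² → acute
(156,60,144): 60²+144² = 24336 = 156² → right
(265,178,268): 178²+265² = 101909 > 71824 = 268² → acute
(19,23,15): 15²+19² = 586 > 529 = 23² → acute
(492,108,480): 108²+480² = 242064 = 492² → right
2 of the 5 are right.

2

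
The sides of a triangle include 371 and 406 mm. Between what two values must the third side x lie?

35 < x < 777

By the triangle inequality, x must be less than 371 + 406 = 777 and greater than |371 − 406| = 35.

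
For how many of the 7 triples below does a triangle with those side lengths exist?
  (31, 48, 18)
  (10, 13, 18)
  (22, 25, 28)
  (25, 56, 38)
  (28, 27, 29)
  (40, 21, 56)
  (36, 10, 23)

6

(18,31,48): 18+31 > 48 → valid
(10,13,18): 10+13 > 18 → valid
(22,25,28): 22+25 > 28 → valid
(25,38,56): 25+38 > 56 → valid
(27,28,29): 27+28 > 29 → valid
(21,40,56): 21+40 > 56 → valid
(10,23,36): 10+23 ≤ 36 → not valid
6 of the 7 triples form a triangle.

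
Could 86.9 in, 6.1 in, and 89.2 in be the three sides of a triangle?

The longest side is 89.2, and the other two sum to 93.0.
Since 93.0 > 89.2, the triangle inequality holds.

Yes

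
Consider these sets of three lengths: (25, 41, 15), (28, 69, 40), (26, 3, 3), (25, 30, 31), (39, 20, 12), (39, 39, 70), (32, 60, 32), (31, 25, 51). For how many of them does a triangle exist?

4

(15,25,41): 15+25 ≤ 41 → not valid
(28,40,69): 28+40 ≤ 69 → not valid
(3,3,26): 3+3 ≤ 26 → not valid
(25,30,31): 25+30 > 31 → valid
(12,20,39): 12+20 ≤ 39 → not valid
(39,39,70): 39+39 > 70 → valid
(32,32,60): 32+32 > 60 → valid
(25,31,51): 25+31 > 51 → valid
4 of the 8 triples form a triangle.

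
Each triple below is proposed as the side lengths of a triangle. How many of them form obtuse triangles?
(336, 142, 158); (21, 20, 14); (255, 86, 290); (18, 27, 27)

(336,142,158): 142+158 ≤ 336, not a triangle
(21,20,14): 14²+20² = 596 > 441 = 21² → acute
(255,86,290): 86²+255² = 72421 < 84100 = 290² → obtuse
(18,27,27): 18²+27² = 1053 > 729 = 27² → acute
1 of the 4 is obtuse.

1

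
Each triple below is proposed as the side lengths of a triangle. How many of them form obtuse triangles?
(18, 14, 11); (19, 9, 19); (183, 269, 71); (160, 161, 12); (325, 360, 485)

2

(18,14,11): 11²+14² = 317 < 324 = 18² → obtuse
(19,9,19): 9²+19² = 442 > 361 = 19² → acute
(183,269,71): 71+183 ≤ 269, not a triangle
(160,161,12): 12²+160² = 25744 < 25921 = 161² → obtuse
(325,360,485): 325²+360² = 235225 = 485² → right
2 of the 5 are obtuse.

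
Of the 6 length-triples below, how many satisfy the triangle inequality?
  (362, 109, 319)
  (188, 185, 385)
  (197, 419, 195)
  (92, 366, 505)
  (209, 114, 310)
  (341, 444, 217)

(109,319,362): 109+319 > 362 → valid
(185,188,385): 185+188 ≤ 385 → not valid
(195,197,419): 195+197 ≤ 419 → not valid
(92,366,505): 92+366 ≤ 505 → not valid
(114,209,310): 114+209 > 310 → valid
(217,341,444): 217+341 > 444 → valid
3 of the 6 triples form a triangle.

3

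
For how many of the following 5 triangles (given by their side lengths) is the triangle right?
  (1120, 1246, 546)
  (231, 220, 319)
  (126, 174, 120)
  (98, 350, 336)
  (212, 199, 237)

(1120,1246,546): 546²+1120² = 1552516 = 1246² → right
(231,220,319): 220²+231² = 101761 = 319² → right
(126,174,120): 120²+126² = 30276 = 174² → right
(98,350,336): 98²+336² = 122500 = 350² → right
(212,199,237): 199²+212² = 84545 > 56169 = 237² → acute
4 of the 5 are right.

4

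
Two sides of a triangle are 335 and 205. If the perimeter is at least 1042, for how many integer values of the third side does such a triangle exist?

Triangle inequality: 130 < x < 540. Perimeter ≥ 1042 gives x ≥ 1042 − 335 − 205 = 502.
So 502 ≤ x < 540; integers 502 through 539: 38 values.

38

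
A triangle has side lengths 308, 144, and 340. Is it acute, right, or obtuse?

right

Compare the square of the longest side to the sum of squares of the other two: 144² + 308² = 115600 = 340².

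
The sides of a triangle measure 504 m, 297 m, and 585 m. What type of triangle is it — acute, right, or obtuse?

Compare the square of the longest side to the sum of squares of the other two: 297² + 504² = 342225 = 585².

right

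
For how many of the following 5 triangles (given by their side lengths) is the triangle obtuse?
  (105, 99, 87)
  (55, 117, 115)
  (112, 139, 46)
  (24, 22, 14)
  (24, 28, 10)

2

(105,99,87): 87²+99² = 17370 > 11025 = 105² → acute
(55,117,115): 55²+115² = 16250 > 13689 = 117² → acute
(112,139,46): 46²+112² = 14660 < 19321 = 139² → obtuse
(24,22,14): 14²+22² = 680 > 576 = 24² → acute
(24,28,10): 10²+24² = 676 < 784 = 28² → obtuse
2 of the 5 are obtuse.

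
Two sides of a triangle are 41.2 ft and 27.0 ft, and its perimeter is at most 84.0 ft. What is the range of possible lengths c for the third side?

14.2 < c ≤ 15.8

Triangle inequality alone gives 14.2 < c < 68.2.
The perimeter condition gives c ≤ 84.0 − 41.2 − 27.0 = 15.8.
Intersecting the two: 14.2 < c ≤ 15.8.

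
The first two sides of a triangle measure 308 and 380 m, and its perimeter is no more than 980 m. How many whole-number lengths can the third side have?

Triangle inequality: 72 < x < 688. Perimeter ≤ 980 gives x ≤ 980 − 308 − 380 = 292.
So 72 < x ≤ 292; integers 73 through 292: 220 values.

220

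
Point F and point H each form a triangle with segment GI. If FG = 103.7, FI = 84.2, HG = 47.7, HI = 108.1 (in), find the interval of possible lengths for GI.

60.4 < GI < 155.8

From triangle FGI: |103.7 − 84.2| < GI < 103.7 + 84.2, i.e. 19.5 < GI < 187.9.
From triangle HGI: 60.4 < GI < 155.8.
Both must hold, so GI lies in the intersection.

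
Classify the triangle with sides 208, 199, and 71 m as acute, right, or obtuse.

acute

Compare the square of the longest side to the sum of squares of the other two: 71² + 199² = 44642 > 43264 = 208².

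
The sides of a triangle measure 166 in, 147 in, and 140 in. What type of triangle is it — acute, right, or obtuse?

Compare the square of the longest side to the sum of squares of the other two: 140² + 147² = 41209 > 27556 = 166².

acute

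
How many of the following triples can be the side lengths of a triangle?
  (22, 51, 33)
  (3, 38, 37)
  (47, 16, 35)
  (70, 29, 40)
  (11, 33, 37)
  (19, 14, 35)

(22,33,51): 22+33 > 51 → valid
(3,37,38): 3+37 > 38 → valid
(16,35,47): 16+35 > 47 → valid
(29,40,70): 29+40 ≤ 70 → not valid
(11,33,37): 11+33 > 37 → valid
(14,19,35): 14+19 ≤ 35 → not valid
4 of the 6 triples form a triangle.

4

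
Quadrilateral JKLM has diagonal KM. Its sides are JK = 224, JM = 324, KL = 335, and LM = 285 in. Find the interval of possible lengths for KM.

From triangle JKM: |224 − 324| < KM < 224 + 324, i.e. 100 < KM < 548.
From triangle LKM: 50 < KM < 620.
Both must hold, so KM lies in the intersection.

100 < KM < 548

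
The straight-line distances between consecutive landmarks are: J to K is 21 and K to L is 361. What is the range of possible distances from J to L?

By the triangle inequality, |21 − 361| ≤ JL ≤ 21 + 361.

340 ≤ JL ≤ 382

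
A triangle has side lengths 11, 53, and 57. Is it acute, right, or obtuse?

Compare the square of the longest side to the sum of squares of the other two: 11² + 53² = 2930 < 3249 = 57².

obtuse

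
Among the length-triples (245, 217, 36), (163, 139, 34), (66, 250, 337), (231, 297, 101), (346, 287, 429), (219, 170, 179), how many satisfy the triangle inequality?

5

(36,217,245): 36+217 > 245 → valid
(34,139,163): 34+139 > 163 → valid
(66,250,337): 66+250 ≤ 337 → not valid
(101,231,297): 101+231 > 297 → valid
(287,346,429): 287+346 > 429 → valid
(170,179,219): 170+179 > 219 → valid
5 of the 6 triples form a triangle.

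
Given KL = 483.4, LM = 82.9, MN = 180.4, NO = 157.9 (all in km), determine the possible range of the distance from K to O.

The maximum is all hops collinear in one direction: 483.4 + 82.9 + 180.4 + 157.9 = 904.6.
The longest hop is 483.4; the others sum to 421.2. Folding the others back against it leaves at least 483.4 − 421.2 = 62.2.

62.2 ≤ KO ≤ 904.6 km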